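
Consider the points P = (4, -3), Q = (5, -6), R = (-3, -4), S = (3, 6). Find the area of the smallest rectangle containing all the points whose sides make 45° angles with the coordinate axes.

112

In coordinates u = x + y, v = x − y the rectangle is axis-aligned; the map (x,y)→(u,v) scales areas by 2.
u-values: 1, -1, -7, 9; range = 9 − (-7) = 16.
v-values: 7, 11, 1, -3; range = 11 − (-3) = 14.
Area = (16 × 14) / 2 = 112.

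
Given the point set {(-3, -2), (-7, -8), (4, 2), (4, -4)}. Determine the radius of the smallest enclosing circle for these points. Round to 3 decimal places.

By Welzl's lemma the MEC is supported by two points (diametrically opposite) or three points (on a circumcircle).
The farthest pair is (-7, -8)–(4, 2) with squared distance 221. The circle on this segment as diameter has centre (-1.5, -3) and r² = 221/4 = 55.25.
Check (-3, -2): distance² to centre = 3.25 ≤ 55.25, so it lies inside.
All remaining points lie in this disk, and no smaller disk contains both endpoints, so this is the minimum enclosing circle.
r = √(55.25) ≈ 7.433.

7.433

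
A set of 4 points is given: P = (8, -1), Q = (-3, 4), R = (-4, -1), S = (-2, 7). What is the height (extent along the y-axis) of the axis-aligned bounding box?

max y = 7, min y = -1, so height = 8.

8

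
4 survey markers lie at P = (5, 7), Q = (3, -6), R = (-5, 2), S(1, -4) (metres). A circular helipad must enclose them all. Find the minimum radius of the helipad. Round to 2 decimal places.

6.93

The minimum enclosing circle of a finite set is fixed by two of the points (as a diameter) or three (as a circumcircle).
The minimum enclosing circle is determined by three boundary points: P, Q, R.
Their circumcentre is (11/6, 5/6) with r² = 865/18.
The farthest remaining point S is at distance² 433/18 ≤ 865/18.
r = √(865/18) ≈ 6.93.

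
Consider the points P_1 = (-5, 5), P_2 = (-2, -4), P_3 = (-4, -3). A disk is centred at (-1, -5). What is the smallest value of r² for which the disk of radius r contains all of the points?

The required radius is the distance from (-1, -5) to the farthest point.
Squared distances: 116, 2, 13.
Maximum is 116, attained at P_1.

116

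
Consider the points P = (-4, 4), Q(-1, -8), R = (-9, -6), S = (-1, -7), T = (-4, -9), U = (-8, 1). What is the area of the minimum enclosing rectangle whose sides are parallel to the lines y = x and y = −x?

120

In coordinates u = x + y, v = x − y the rectangle is axis-aligned; the map (x,y)→(u,v) scales areas by 2.
u-values: 0, -9, -15, -8, -13, -7; range = 0 − (-15) = 15.
v-values: -8, 7, -3, 6, 5, -9; range = 7 − (-9) = 16.
Area = (15 × 16) / 2 = 120.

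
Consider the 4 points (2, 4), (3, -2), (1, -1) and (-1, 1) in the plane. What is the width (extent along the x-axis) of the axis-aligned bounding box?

4

max x = 3, min x = -1, so width = 4.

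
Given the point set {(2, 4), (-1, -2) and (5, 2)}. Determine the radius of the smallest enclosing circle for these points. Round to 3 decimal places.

3.634

Call the three points A, B, C in the order given.
Side lengths²: AB² = 45, AC² = 13, BC² = 52.
Since BC² = 52 < 45 + 13 = 58, the triangle is acute, so the smallest enclosing circle is the circumcircle.
Circumcentre = (1.75, 0.375), r² = 13.203125.
r = √(13.203125) ≈ 3.634.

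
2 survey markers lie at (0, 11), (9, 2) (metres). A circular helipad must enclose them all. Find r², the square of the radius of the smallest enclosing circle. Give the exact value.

40.5

The smallest circle enclosing two points has them as diameter endpoints.
Centre = midpoint = (4.5, 6.5); r² = |(0, 11)−(9, 2)|²/4 = 162/4 = 40.5.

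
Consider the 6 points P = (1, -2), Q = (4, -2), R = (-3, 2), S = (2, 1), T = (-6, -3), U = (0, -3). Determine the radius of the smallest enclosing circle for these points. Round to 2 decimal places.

5.02

A smallest enclosing disk is always determined by at most three of the input points on its boundary.
The farthest pair is Q–T with squared distance 101. The circle on this segment as diameter has centre (-1, -2.5) and r² = 101/4 = 25.25.
Check P: distance² to centre = 4.25 ≤ 25.25, so it lies inside.
All remaining points lie in this disk, and no smaller disk contains both endpoints, so this is the minimum enclosing circle.
r = √(25.25) ≈ 5.02.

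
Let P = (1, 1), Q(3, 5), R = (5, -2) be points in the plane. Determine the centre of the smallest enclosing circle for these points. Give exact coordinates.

(4, 1.5)

Side lengths²: PQ² = 20, PR² = 25, QR² = 53.
Since QR² = 53 ≥ 25 + 20 = 45, the angle opposite QR is not acute, so the smallest enclosing circle has QR as diameter.
Centre = midpoint of QR = (4, 1.5), r² = 53/4 = 13.25.
Centre = (4, 1.5).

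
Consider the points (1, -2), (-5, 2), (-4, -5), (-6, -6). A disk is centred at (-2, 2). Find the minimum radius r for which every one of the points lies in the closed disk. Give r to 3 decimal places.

8.944

The required radius is the distance from (-2, 2) to the farthest point.
Squared distances: 25, 9, 53, 80.
Maximum is 80, attained at (-6, -6).
r = √80 ≈ 8.944.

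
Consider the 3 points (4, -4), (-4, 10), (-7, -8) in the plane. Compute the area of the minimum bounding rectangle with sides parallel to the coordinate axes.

198

x ranges over [-7, 4], width 11.
y ranges over [-8, 10], height 18.
Area = 11 × 18 = 198.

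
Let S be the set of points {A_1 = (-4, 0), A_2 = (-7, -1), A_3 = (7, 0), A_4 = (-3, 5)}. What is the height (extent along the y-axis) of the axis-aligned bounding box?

6

max y = 5, min y = -1, so height = 6.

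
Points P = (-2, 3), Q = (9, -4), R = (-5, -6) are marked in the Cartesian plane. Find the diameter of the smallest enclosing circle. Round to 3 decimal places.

Side lengths²: PQ² = 170, PR² = 90, QR² = 200.
Since QR² = 200 < 170 + 90 = 260, the triangle is acute, so the smallest enclosing circle is the circumcircle.
Circumcentre = (1.75, -3.25), r² = 53.125.
Diameter = 2r = 2√(53.125) ≈ 14.577.

14.577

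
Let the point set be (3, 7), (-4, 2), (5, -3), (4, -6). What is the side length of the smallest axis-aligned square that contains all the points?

13

The bounding box has width 9 and height 13.
An axis-aligned square enclosing the set must have side ≥ max(width, height).
So the minimum side is max(9, 13) = 13.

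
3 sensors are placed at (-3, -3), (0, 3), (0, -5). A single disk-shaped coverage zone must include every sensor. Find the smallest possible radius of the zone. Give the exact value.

4

Call the three points A, B, C in the order given.
Side lengths²: AB² = 45, AC² = 13, BC² = 64.
Since BC² = 64 ≥ 45 + 13 = 58, the angle opposite BC is not acute, so the smallest enclosing circle has BC as diameter.
Centre = midpoint of BC = (0, -1), r² = 64/4 = 16.
r = √16 = 4.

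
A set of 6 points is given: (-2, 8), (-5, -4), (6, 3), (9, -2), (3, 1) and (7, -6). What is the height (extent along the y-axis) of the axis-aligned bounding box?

14

max y = 8, min y = -6, so height = 14.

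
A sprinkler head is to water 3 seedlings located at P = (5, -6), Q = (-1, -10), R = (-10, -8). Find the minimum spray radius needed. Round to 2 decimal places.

Side lengths²: PQ² = 52, PR² = 229, QR² = 85.
Since PR² = 229 ≥ 85 + 52 = 137, the angle opposite PR is not acute, so the smallest enclosing circle has PR as diameter.
Centre = midpoint of PR = (-2.5, -7), r² = 229/4 = 57.25.
r = √(57.25) ≈ 7.57.

7.57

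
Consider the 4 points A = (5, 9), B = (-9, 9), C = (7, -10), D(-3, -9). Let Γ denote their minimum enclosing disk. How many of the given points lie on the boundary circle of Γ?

2

By Welzl's lemma the MEC is supported by two points (diametrically opposite) or three points (on a circumcircle).
The farthest pair is B–C with squared distance 617. The circle on this segment as diameter has centre (-1, -0.5) and r² = 617/4 = 154.25.
Check A: distance² to centre = 126.25 ≤ 154.25, so it lies inside.
All remaining points lie in this disk, and no smaller disk contains both endpoints, so this is the minimum enclosing circle.
The points at distance exactly r from the centre are B, C — 2 points.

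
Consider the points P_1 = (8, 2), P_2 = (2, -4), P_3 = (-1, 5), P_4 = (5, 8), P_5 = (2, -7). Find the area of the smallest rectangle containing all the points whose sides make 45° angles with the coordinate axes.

In coordinates u = x + y, v = x − y the rectangle is axis-aligned; the map (x,y)→(u,v) scales areas by 2.
u-values: 10, -2, 4, 13, -5; range = 13 − (-5) = 18.
v-values: 6, 6, -6, -3, 9; range = 9 − (-6) = 15.
Area = (18 × 15) / 2 = 135.

135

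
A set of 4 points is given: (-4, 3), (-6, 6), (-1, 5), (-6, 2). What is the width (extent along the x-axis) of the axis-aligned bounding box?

max x = -1, min x = -6, so width = 5.

5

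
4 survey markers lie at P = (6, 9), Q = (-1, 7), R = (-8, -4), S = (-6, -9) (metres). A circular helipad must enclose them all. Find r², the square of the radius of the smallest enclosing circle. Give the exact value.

A smallest enclosing disk is always determined by at most three of the input points on its boundary.
The farthest pair is P–S with squared distance 468. The circle on this segment as diameter has centre (0, 0) and r² = 468/4 = 117.
Check Q: distance² to centre = 50 ≤ 117, so it lies inside.
All remaining points lie in this disk, and no smaller disk contains both endpoints, so this is the minimum enclosing circle.

117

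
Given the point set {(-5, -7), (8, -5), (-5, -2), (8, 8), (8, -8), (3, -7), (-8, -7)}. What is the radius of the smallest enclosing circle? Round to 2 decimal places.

10.99

A smallest enclosing disk is always determined by at most three of the input points on its boundary.
The minimum enclosing circle is determined by three boundary points: (8, 8), (8, -8), (-8, -7).
Their circumcentre is (0.46875, 0) with r² = 120.7197265625.
The farthest remaining point (8, -5) is at distance² 81.7197265625 ≤ 120.7197265625.
r = √(120.7197265625) ≈ 10.99.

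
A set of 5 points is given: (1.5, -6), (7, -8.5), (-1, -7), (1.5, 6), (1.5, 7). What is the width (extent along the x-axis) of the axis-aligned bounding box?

8

max x = 7, min x = -1, so width = 8.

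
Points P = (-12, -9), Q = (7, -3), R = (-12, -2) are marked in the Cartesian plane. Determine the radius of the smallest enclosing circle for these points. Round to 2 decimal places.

Side lengths²: PQ² = 397, PR² = 49, QR² = 362.
Since PQ² = 397 < 362 + 49 = 411, the triangle is acute, so the smallest enclosing circle is the circumcircle.
Circumcentre = (-101/38, -5.5), r² = 71857/722.
r = √(71857/722) ≈ 9.98.

9.98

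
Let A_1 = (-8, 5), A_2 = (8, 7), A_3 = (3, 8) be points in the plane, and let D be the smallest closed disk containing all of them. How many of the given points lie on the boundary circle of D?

2

Side lengths²: A_1A_2² = 260, A_1A_3² = 130, A_2A_3² = 26.
Since A_1A_2² = 260 ≥ 130 + 26 = 156, the angle opposite A_1A_2 is not acute, so the smallest enclosing circle has A_1A_2 as diameter.
Centre = midpoint of A_1A_2 = (0, 6), r² = 260/4 = 65.
The points at distance exactly r from the centre are A_1, A_2 — 2 points.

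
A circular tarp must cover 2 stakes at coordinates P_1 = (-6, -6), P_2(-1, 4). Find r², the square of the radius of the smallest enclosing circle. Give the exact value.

31.25

The smallest circle enclosing two points has them as diameter endpoints.
Centre = midpoint = (-3.5, -1); r² = |P_1P_2|²/4 = 125/4 = 31.25.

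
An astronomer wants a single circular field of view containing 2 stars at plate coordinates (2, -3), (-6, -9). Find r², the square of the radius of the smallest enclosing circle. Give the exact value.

25

The smallest circle enclosing two points has them as diameter endpoints.
Centre = midpoint = (-2, -6); r² = |(2, -3)−(-6, -9)|²/4 = 100/4 = 25.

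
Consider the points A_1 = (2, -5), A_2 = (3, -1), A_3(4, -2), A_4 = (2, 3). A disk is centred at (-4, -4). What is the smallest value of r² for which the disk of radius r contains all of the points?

85

The required radius is the distance from (-4, -4) to the farthest point.
Squared distances: 37, 58, 68, 85.
Maximum is 85, attained at A_4.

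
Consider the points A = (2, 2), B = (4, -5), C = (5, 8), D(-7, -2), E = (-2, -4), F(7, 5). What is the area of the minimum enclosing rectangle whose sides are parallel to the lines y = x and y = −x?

154

In coordinates u = x + y, v = x − y the rectangle is axis-aligned; the map (x,y)→(u,v) scales areas by 2.
u-values: 4, -1, 13, -9, -6, 12; range = 13 − (-9) = 22.
v-values: 0, 9, -3, -5, 2, 2; range = 9 − (-5) = 14.
Area = (22 × 14) / 2 = 154.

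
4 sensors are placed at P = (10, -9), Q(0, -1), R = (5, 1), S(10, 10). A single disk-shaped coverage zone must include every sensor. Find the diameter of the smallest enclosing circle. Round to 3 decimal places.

The minimum enclosing circle is determined by three boundary points: P, Q, S.
Their circumcentre is (9.4, 0.5) with r² = 90.61.
The farthest remaining point R is at distance² 19.61 ≤ 90.61.
Diameter = 2r = 2√(90.61) ≈ 19.038.

19.038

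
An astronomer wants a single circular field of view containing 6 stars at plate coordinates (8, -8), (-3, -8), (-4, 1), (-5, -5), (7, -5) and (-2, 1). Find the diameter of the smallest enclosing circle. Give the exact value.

15

The farthest pair is (8, -8)–(-4, 1) with squared distance 225. The circle on this segment as diameter has centre (2, -3.5) and r² = 225/4 = 56.25.
Check (-3, -8): distance² to centre = 45.25 ≤ 56.25, so it lies inside.
All remaining points lie in this disk, and no smaller disk contains both endpoints, so this is the minimum enclosing circle.
Diameter = 2r = 2√(56.25) = 15.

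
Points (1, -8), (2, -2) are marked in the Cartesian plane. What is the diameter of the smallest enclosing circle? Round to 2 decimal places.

The smallest circle enclosing two points has them as diameter endpoints.
Centre = midpoint = (1.5, -5); r² = |(1, -8)−(2, -2)|²/4 = 37/4 = 9.25.
Diameter = 2r = 2√(9.25) ≈ 6.08.

6.08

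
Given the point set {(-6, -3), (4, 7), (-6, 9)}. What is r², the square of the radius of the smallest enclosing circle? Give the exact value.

52

Call the three points A, B, C in the order given.
Side lengths²: AB² = 200, AC² = 144, BC² = 104.
Since AB² = 200 < 144 + 104 = 248, the triangle is acute, so the smallest enclosing circle is the circumcircle.
Circumcentre = (-2, 3), r² = 52.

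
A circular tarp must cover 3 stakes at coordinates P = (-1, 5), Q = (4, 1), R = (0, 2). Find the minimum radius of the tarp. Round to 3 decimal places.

3.202

Side lengths²: PQ² = 41, PR² = 10, QR² = 17.
Since PQ² = 41 ≥ 17 + 10 = 27, the angle opposite PQ is not acute, so the smallest enclosing circle has PQ as diameter.
Centre = midpoint of PQ = (1.5, 3), r² = 41/4 = 10.25.
r = √(10.25) ≈ 3.202.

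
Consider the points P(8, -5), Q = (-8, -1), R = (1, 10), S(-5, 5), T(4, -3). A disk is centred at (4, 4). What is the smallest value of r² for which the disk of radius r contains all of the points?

The required radius is the distance from (4, 4) to the farthest point.
Squared distances: 97, 169, 45, 82, 49.
Maximum is 169, attained at Q.

169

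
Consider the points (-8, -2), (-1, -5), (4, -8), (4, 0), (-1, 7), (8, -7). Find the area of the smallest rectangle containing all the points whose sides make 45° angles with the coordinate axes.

184

In coordinates u = x + y, v = x − y the rectangle is axis-aligned; the map (x,y)→(u,v) scales areas by 2.
u-values: -10, -6, -4, 4, 6, 1; range = 6 − (-10) = 16.
v-values: -6, 4, 12, 4, -8, 15; range = 15 − (-8) = 23.
Area = (16 × 23) / 2 = 184.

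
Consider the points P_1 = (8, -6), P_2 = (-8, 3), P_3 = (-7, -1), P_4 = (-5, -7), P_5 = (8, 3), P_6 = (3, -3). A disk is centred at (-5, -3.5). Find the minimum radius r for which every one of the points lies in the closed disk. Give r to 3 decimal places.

14.534

The required radius is the distance from (-5, -3.5) to the farthest point.
Squared distances: 175.25, 51.25, 10.25, 12.25, 211.25, 64.25.
Maximum is 211.25, attained at P_5.
r = √(211.25) ≈ 14.534.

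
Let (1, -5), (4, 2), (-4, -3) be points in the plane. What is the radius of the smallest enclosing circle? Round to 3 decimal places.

Call the three points A, B, C in the order given.
Side lengths²: AB² = 58, AC² = 29, BC² = 89.
Since BC² = 89 ≥ 58 + 29 = 87, the angle opposite BC is not acute, so the smallest enclosing circle has BC as diameter.
Centre = midpoint of BC = (0, -0.5), r² = 89/4 = 22.25.
r = √(22.25) ≈ 4.717.

4.717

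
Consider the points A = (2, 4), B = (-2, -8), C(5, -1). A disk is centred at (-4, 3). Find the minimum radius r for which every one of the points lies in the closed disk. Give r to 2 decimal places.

11.18

The required radius is the distance from (-4, 3) to the farthest point.
Squared distances: 37, 125, 97.
Maximum is 125, attained at B.
r = √125 ≈ 11.18.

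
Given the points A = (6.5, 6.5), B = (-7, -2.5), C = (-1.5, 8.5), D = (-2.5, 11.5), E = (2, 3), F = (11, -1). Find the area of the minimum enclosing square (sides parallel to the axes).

324

The bounding box has width 18 and height 14.
An axis-aligned square enclosing the set must have side ≥ max(width, height).
So the minimum side is max(18, 14) = 18.
Area = 18² = 324.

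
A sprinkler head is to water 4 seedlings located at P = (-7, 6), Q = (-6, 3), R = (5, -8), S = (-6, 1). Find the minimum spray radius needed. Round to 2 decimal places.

A smallest enclosing disk is always determined by at most three of the input points on its boundary.
The farthest pair is P–R with squared distance 340. The circle on this segment as diameter has centre (-1, -1) and r² = 340/4 = 85.
Check Q: distance² to centre = 41 ≤ 85, so it lies inside.
All remaining points lie in this disk, and no smaller disk contains both endpoints, so this is the minimum enclosing circle.
r = √85 ≈ 9.22.

9.22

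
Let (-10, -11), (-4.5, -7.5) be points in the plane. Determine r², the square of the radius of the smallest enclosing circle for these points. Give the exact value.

10.625

The smallest circle enclosing two points has them as diameter endpoints.
Centre = midpoint = (-7.25, -9.25); r² = |(-10, -11)−(-4.5, -7.5)|²/4 = 42.5/4 = 10.625.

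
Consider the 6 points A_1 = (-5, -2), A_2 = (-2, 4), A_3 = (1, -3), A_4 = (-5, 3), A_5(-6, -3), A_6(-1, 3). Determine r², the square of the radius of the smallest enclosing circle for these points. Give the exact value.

The minimum enclosing circle is determined by three boundary points: A_2, A_3, A_5.
Their circumcentre is (-2.5, -5/14) with r² = 1885/98.
The farthest remaining point A_4 is at distance² 1717/98 ≤ 1885/98.

1885/98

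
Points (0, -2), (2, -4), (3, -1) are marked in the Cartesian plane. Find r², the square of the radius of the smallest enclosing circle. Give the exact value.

3.125

Call the three points A, B, C in the order given.
Side lengths²: AB² = 8, AC² = 10, BC² = 10.
Since BC² = 10 < 10 + 8 = 18, the triangle is acute, so the smallest enclosing circle is the circumcircle.
Circumcentre = (1.75, -2.25), r² = 3.125.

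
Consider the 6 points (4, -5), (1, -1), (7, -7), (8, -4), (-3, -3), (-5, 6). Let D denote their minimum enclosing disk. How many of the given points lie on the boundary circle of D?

The farthest pair is (7, -7)–(-5, 6) with squared distance 313. The circle on this segment as diameter has centre (1, -0.5) and r² = 313/4 = 78.25.
Check (4, -5): distance² to centre = 29.25 ≤ 78.25, so it lies inside.
All remaining points lie in this disk, and no smaller disk contains both endpoints, so this is the minimum enclosing circle.
The points at distance exactly r from the centre are (7, -7), (-5, 6) — 2 points.

2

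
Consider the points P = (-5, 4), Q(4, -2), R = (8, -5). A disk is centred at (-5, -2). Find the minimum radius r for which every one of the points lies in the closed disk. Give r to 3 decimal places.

The required radius is the distance from (-5, -2) to the farthest point.
Squared distances: 36, 81, 178.
Maximum is 178, attained at R.
r = √178 ≈ 13.342.

13.342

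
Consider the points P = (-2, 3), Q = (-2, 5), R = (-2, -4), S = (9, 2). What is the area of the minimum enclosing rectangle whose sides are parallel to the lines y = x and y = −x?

In coordinates u = x + y, v = x − y the rectangle is axis-aligned; the map (x,y)→(u,v) scales areas by 2.
u-values: 1, 3, -6, 11; range = 11 − (-6) = 17.
v-values: -5, -7, 2, 7; range = 7 − (-7) = 14.
Area = (17 × 14) / 2 = 119.

119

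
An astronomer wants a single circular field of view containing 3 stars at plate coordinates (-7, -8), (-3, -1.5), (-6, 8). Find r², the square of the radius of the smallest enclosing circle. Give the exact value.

64.25

Call the three points A, B, C in the order given.
Side lengths²: AB² = 58.25, AC² = 257, BC² = 99.25.
Since AC² = 257 ≥ 99.25 + 58.25 = 157.5, the angle opposite AC is not acute, so the smallest enclosing circle has AC as diameter.
Centre = midpoint of AC = (-6.5, 0), r² = 257/4 = 64.25.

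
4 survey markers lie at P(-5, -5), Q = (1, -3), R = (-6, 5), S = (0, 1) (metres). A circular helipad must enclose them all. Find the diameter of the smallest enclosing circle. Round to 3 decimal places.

A smallest enclosing disk is always determined by at most three of the input points on its boundary.
The minimum enclosing circle is determined by three boundary points: P, Q, R.
Their circumcentre is (-211/62, 13/62) with r² = 57065/1922.
The farthest remaining point S is at distance² 23461/1922 ≤ 57065/1922.
Diameter = 2r = 2√(57065/1922) ≈ 10.898.

10.898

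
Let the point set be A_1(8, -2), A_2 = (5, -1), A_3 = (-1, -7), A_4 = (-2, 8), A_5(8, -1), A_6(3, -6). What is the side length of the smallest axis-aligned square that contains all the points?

15

The bounding box has width 10 and height 15.
An axis-aligned square enclosing the set must have side ≥ max(width, height).
So the minimum side is max(10, 15) = 15.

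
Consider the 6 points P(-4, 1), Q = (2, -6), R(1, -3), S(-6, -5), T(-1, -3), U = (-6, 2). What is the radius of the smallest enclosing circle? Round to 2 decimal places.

The farthest pair is Q–U with squared distance 128. The circle on this segment as diameter has centre (-2, -2) and r² = 128/4 = 32.
Check P: distance² to centre = 13 ≤ 32, so it lies inside.
All remaining points lie in this disk, and no smaller disk contains both endpoints, so this is the minimum enclosing circle.
r = √32 ≈ 5.66.

5.66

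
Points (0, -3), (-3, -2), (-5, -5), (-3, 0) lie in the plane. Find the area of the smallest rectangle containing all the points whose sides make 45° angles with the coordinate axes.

In coordinates u = x + y, v = x − y the rectangle is axis-aligned; the map (x,y)→(u,v) scales areas by 2.
u-values: -3, -5, -10, -3; range = -3 − (-10) = 7.
v-values: 3, -1, 0, -3; range = 3 − (-3) = 6.
Area = (7 × 6) / 2 = 21.

21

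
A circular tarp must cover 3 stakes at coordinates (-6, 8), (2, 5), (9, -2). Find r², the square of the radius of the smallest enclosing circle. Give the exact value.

81.25

Call the three points A, B, C in the order given.
Side lengths²: AB² = 73, AC² = 325, BC² = 98.
Since AC² = 325 ≥ 98 + 73 = 171, the angle opposite AC is not acute, so the smallest enclosing circle has AC as diameter.
Centre = midpoint of AC = (1.5, 3), r² = 325/4 = 81.25.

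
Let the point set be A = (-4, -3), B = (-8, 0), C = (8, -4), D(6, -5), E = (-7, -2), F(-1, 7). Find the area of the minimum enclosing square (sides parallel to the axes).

The bounding box has width 16 and height 12.
An axis-aligned square enclosing the set must have side ≥ max(width, height).
So the minimum side is max(16, 12) = 16.
Area = 16² = 256.

256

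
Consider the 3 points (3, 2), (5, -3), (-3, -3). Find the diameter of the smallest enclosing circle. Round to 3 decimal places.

8.412

Call the three points A, B, C in the order given.
Side lengths²: AB² = 29, AC² = 61, BC² = 64.
Since BC² = 64 < 61 + 29 = 90, the triangle is acute, so the smallest enclosing circle is the circumcircle.
Circumcentre = (1, -1.7), r² = 17.69.
Diameter = 2r = 2√(17.69) ≈ 8.412.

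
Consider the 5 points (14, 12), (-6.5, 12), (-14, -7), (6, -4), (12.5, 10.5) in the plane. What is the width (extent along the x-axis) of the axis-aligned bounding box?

28

max x = 14, min x = -14, so width = 28.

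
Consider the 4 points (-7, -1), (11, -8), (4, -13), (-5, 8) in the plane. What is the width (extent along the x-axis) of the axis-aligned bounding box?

max x = 11, min x = -7, so width = 18.

18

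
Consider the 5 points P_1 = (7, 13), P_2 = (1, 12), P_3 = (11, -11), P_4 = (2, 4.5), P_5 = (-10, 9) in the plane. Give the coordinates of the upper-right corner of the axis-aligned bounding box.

(11, 13)

x-range [-10, 11], y-range [-11, 13].
The upper-right corner is (11, 13).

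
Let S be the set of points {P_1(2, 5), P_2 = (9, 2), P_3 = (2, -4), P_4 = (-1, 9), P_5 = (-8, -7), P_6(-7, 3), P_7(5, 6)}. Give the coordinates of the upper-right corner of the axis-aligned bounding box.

(9, 9)

x-range [-8, 9], y-range [-7, 9].
The upper-right corner is (9, 9).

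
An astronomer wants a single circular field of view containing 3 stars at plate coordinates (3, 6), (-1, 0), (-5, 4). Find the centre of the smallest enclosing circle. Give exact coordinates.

Call the three points A, B, C in the order given.
Side lengths²: AB² = 52, AC² = 68, BC² = 32.
Since AC² = 68 < 52 + 32 = 84, the triangle is acute, so the smallest enclosing circle is the circumcircle.
Circumcentre = (-0.8, 4.2), r² = 17.68.
Centre = (-0.8, 4.2).

(-0.8, 4.2)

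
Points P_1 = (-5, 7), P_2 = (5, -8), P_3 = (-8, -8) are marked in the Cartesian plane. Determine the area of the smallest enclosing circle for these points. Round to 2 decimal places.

265.46

Side lengths²: P_1P_2² = 325, P_1P_3² = 234, P_2P_3² = 169.
Since P_1P_2² = 325 < 234 + 169 = 403, the triangle is acute, so the smallest enclosing circle is the circumcircle.
Circumcentre = (-1.5, -1.5), r² = 84.5.
Area = π·r² = π·84.5 ≈ 265.46.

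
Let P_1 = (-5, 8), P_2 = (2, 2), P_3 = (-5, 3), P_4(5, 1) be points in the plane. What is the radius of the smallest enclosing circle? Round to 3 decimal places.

6.103

By Welzl's lemma the MEC is supported by two points (diametrically opposite) or three points (on a circumcircle).
The farthest pair is P_1–P_4 with squared distance 149. The circle on this segment as diameter has centre (0, 4.5) and r² = 149/4 = 37.25.
Check P_2: distance² to centre = 10.25 ≤ 37.25, so it lies inside.
All remaining points lie in this disk, and no smaller disk contains both endpoints, so this is the minimum enclosing circle.
r = √(37.25) ≈ 6.103.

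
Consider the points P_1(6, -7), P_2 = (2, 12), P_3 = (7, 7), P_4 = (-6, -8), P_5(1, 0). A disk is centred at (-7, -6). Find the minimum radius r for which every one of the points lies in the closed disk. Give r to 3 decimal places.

The required radius is the distance from (-7, -6) to the farthest point.
Squared distances: 170, 405, 365, 5, 100.
Maximum is 405, attained at P_2.
r = √405 ≈ 20.125.

20.125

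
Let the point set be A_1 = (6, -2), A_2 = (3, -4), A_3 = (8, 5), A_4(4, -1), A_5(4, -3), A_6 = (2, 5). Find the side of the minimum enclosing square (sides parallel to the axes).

9

The bounding box has width 6 and height 9.
An axis-aligned square enclosing the set must have side ≥ max(width, height).
So the minimum side is max(6, 9) = 9.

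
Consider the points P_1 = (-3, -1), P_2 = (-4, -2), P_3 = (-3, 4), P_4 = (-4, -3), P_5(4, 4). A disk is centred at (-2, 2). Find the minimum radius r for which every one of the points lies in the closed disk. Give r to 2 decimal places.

6.32

The required radius is the distance from (-2, 2) to the farthest point.
Squared distances: 10, 20, 5, 29, 40.
Maximum is 40, attained at P_5.
r = √40 ≈ 6.32.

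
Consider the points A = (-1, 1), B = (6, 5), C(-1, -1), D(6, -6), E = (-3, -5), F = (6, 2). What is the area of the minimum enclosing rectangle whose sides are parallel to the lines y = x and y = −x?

133

In coordinates u = x + y, v = x − y the rectangle is axis-aligned; the map (x,y)→(u,v) scales areas by 2.
u-values: 0, 11, -2, 0, -8, 8; range = 11 − (-8) = 19.
v-values: -2, 1, 0, 12, 2, 4; range = 12 − (-2) = 14.
Area = (19 × 14) / 2 = 133.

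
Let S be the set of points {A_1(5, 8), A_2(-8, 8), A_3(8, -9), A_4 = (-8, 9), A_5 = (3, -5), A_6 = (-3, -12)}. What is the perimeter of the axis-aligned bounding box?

Width = max x − min x = 8 − (-8) = 16.
Height = max y − min y = 9 − (-12) = 21.
Perimeter = 2(16 + 21) = 74.

74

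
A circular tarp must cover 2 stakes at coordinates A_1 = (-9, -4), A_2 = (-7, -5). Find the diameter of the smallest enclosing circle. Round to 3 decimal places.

The smallest circle enclosing two points has them as diameter endpoints.
Centre = midpoint = (-8, -4.5); r² = |A_1A_2|²/4 = 5/4 = 1.25.
Diameter = 2r = 2√(1.25) ≈ 2.236.

2.236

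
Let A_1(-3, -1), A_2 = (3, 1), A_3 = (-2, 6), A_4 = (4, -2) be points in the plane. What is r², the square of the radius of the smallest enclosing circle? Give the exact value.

25

A smallest enclosing disk is always determined by at most three of the input points on its boundary.
The farthest pair is A_3–A_4 with squared distance 100. The circle on this segment as diameter has centre (1, 2) and r² = 100/4 = 25.
Check A_1: distance² to centre = 25 ≤ 25, so it lies inside.
All remaining points lie in this disk, and no smaller disk contains both endpoints, so this is the minimum enclosing circle.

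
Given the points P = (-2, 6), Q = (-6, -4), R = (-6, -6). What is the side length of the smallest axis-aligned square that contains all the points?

The bounding box has width 4 and height 12.
An axis-aligned square enclosing the set must have side ≥ max(width, height).
So the minimum side is max(4, 12) = 12.

12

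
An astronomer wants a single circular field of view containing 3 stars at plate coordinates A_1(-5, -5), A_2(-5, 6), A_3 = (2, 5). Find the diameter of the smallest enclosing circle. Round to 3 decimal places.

Side lengths²: A_1A_2² = 121, A_1A_3² = 149, A_2A_3² = 50.
Since A_1A_3² = 149 < 121 + 50 = 171, the triangle is acute, so the smallest enclosing circle is the circumcircle.
Circumcentre = (-31/14, 0.5), r² = 3725/98.
Diameter = 2r = 2√(3725/98) ≈ 12.330.

12.330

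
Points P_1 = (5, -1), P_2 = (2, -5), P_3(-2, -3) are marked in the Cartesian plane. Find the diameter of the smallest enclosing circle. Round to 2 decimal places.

Side lengths²: P_1P_2² = 25, P_1P_3² = 53, P_2P_3² = 20.
Since P_1P_3² = 53 ≥ 25 + 20 = 45, the angle opposite P_1P_3 is not acute, so the smallest enclosing circle has P_1P_3 as diameter.
Centre = midpoint of P_1P_3 = (1.5, -2), r² = 53/4 = 13.25.
Diameter = 2r = 2√(13.25) ≈ 7.28.

7.28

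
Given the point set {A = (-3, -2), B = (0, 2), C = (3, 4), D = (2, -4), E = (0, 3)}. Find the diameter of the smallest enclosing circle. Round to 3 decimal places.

A smallest enclosing disk is always determined by at most three of the input points on its boundary.
The minimum enclosing circle is determined by three boundary points: A, C, D.
Their circumcentre is (11/14, 3/14) with r² = 1885/98.
The farthest remaining point E is at distance² 821/98 ≤ 1885/98.
Diameter = 2r = 2√(1885/98) ≈ 8.771.

8.771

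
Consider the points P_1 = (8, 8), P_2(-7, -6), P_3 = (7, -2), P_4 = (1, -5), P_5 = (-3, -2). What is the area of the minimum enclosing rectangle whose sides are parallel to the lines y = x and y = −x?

145

In coordinates u = x + y, v = x − y the rectangle is axis-aligned; the map (x,y)→(u,v) scales areas by 2.
u-values: 16, -13, 5, -4, -5; range = 16 − (-13) = 29.
v-values: 0, -1, 9, 6, -1; range = 9 − (-1) = 10.
Area = (29 × 10) / 2 = 145.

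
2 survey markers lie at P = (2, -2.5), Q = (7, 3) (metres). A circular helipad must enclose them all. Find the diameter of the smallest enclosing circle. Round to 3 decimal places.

The smallest circle enclosing two points has them as diameter endpoints.
Centre = midpoint = (4.5, 0.25); r² = |PQ|²/4 = 55.25/4 = 13.8125.
Diameter = 2r = 2√(13.8125) ≈ 7.433.

7.433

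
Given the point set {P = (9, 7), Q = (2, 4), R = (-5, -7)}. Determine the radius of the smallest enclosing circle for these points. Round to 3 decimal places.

Side lengths²: PQ² = 58, PR² = 392, QR² = 170.
Since PR² = 392 ≥ 170 + 58 = 228, the angle opposite PR is not acute, so the smallest enclosing circle has PR as diameter.
Centre = midpoint of PR = (2, 0), r² = 392/4 = 98.
r = √98 ≈ 9.899.

9.899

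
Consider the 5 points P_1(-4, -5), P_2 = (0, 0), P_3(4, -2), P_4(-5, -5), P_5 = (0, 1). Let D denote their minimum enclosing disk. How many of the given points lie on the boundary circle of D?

2

The farthest pair is P_3–P_4 with squared distance 90. The circle on this segment as diameter has centre (-0.5, -3.5) and r² = 90/4 = 22.5.
Check P_1: distance² to centre = 14.5 ≤ 22.5, so it lies inside.
All remaining points lie in this disk, and no smaller disk contains both endpoints, so this is the minimum enclosing circle.
The points at distance exactly r from the centre are P_3, P_4 — 2 points.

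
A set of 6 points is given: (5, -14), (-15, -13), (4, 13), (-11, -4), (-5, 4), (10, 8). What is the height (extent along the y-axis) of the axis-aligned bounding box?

max y = 13, min y = -14, so height = 27.

27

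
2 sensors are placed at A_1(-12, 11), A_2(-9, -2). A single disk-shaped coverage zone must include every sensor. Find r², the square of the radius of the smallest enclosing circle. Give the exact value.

44.5

The smallest circle enclosing two points has them as diameter endpoints.
Centre = midpoint = (-10.5, 4.5); r² = |A_1A_2|²/4 = 178/4 = 44.5.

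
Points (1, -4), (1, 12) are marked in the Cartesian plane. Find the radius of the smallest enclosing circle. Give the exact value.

8

The smallest circle enclosing two points has them as diameter endpoints.
Centre = midpoint = (1, 4); r² = |(1, -4)−(1, 12)|²/4 = 256/4 = 64.
r = √64 = 8.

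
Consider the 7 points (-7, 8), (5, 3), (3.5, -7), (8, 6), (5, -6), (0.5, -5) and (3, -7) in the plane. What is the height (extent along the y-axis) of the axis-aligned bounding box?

15

max y = 8, min y = -7, so height = 15.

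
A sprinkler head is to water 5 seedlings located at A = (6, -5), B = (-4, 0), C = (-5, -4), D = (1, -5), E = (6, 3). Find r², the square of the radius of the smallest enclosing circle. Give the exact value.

By Welzl's lemma the MEC is supported by two points (diametrically opposite) or three points (on a circumcircle).
The minimum enclosing circle is determined by three boundary points: A, C, E.
Their circumcentre is (9/11, -1) with r² = 5185/121.
The farthest remaining point B is at distance² 2930/121 ≤ 5185/121.

5185/121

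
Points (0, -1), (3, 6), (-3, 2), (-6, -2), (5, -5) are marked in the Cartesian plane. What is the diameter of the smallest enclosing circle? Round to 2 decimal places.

The minimum enclosing circle is determined by three boundary points: (3, 6), (-6, -2), (5, -5).
Their circumcentre is (19/46, -7/46) with r² = 47125/1058.
The farthest remaining point (-3, 2) is at distance² 17225/1058 ≤ 47125/1058.
Diameter = 2r = 2√(47125/1058) ≈ 13.35.

13.35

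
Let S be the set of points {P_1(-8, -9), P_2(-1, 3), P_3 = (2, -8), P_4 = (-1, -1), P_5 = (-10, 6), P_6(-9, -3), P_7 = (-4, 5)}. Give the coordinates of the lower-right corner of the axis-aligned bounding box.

x-range [-10, 2], y-range [-9, 6].
The lower-right corner is (2, -9).

(2, -9)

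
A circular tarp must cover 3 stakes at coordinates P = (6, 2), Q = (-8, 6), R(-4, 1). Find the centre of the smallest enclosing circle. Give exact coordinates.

Side lengths²: PQ² = 212, PR² = 101, QR² = 41.
Since PQ² = 212 ≥ 101 + 41 = 142, the angle opposite PQ is not acute, so the smallest enclosing circle has PQ as diameter.
Centre = midpoint of PQ = (-1, 4), r² = 212/4 = 53.
Centre = (-1, 4).

(-1, 4)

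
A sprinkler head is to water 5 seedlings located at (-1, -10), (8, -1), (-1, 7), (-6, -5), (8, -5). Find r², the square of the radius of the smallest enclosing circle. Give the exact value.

1325/18

The minimum enclosing circle of a finite set is fixed by two of the points (as a diameter) or three (as a circumcircle).
The minimum enclosing circle is determined by three boundary points: (-1, -10), (-1, 7), (8, -5).
Their circumcentre is (1/6, -1.5) with r² = 1325/18.
The farthest remaining point (8, -1) is at distance² 1109/18 ≤ 1325/18.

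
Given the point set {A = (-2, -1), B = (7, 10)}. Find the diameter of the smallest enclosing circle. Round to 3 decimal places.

14.213

The smallest circle enclosing two points has them as diameter endpoints.
Centre = midpoint = (2.5, 4.5); r² = |AB|²/4 = 202/4 = 50.5.
Diameter = 2r = 2√(50.5) ≈ 14.213.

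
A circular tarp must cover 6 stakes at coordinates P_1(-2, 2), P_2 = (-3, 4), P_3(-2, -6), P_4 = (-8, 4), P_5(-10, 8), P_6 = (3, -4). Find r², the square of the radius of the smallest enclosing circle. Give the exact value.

The farthest pair is P_5–P_6 with squared distance 313. The circle on this segment as diameter has centre (-3.5, 2) and r² = 313/4 = 78.25.
Check P_1: distance² to centre = 2.25 ≤ 78.25, so it lies inside.
All remaining points lie in this disk, and no smaller disk contains both endpoints, so this is the minimum enclosing circle.

78.25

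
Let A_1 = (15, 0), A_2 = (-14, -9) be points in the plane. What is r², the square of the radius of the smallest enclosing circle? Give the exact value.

230.5

The smallest circle enclosing two points has them as diameter endpoints.
Centre = midpoint = (0.5, -4.5); r² = |A_1A_2|²/4 = 922/4 = 230.5.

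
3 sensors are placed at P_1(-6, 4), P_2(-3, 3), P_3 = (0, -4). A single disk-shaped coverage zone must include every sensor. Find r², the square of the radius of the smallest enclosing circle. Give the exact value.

Side lengths²: P_1P_2² = 10, P_1P_3² = 100, P_2P_3² = 58.
Since P_1P_3² = 100 ≥ 58 + 10 = 68, the angle opposite P_1P_3 is not acute, so the smallest enclosing circle has P_1P_3 as diameter.
Centre = midpoint of P_1P_3 = (-3, 0), r² = 100/4 = 25.

25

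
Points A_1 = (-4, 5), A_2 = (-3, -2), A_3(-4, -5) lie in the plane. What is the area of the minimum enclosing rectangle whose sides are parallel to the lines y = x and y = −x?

In coordinates u = x + y, v = x − y the rectangle is axis-aligned; the map (x,y)→(u,v) scales areas by 2.
u-values: 1, -5, -9; range = 1 − (-9) = 10.
v-values: -9, -1, 1; range = 1 − (-9) = 10.
Area = (10 × 10) / 2 = 50.

50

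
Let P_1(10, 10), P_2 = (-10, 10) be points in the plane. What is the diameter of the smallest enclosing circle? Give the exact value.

20

The smallest circle enclosing two points has them as diameter endpoints.
Centre = midpoint = (0, 10); r² = |P_1P_2|²/4 = 400/4 = 100.
Diameter = 2r = 2√100 = 20.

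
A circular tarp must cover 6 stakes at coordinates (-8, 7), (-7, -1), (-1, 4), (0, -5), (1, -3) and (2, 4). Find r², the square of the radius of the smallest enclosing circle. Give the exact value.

The farthest pair is (-8, 7)–(0, -5) with squared distance 208. The circle on this segment as diameter has centre (-4, 1) and r² = 208/4 = 52.
Check (-7, -1): distance² to centre = 13 ≤ 52, so it lies inside.
All remaining points lie in this disk, and no smaller disk contains both endpoints, so this is the minimum enclosing circle.

52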